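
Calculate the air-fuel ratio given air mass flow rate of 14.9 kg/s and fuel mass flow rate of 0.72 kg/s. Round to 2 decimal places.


AFR = m_air / m_fuel
AFR = 14.9 / 0.72 = 20.69


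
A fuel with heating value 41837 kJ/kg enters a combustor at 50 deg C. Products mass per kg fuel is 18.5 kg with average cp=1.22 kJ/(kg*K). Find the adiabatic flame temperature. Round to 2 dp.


T_ad = T_in + Hc / (m_p * cp)
Denominator = 18.5 * 1.22 = 22.5700
Temperature rise = 41837 / 22.5700 = 1853.66 K
T_ad = 50 + 1853.66 = 1903.66 deg C


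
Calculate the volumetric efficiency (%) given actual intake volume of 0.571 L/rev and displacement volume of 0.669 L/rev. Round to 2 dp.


eta_v = (V_actual / V_disp) * 100
Ratio = 0.571 / 0.669 = 0.8535
eta_v = 0.8535 * 100 = 85.35%


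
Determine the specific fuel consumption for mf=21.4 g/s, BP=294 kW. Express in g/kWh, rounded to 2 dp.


SFC = (mf / BP) * 3600
Rate = 21.4 / 294 = 0.072789 g/(s*kW)
SFC = 0.072789 * 3600 = 262.04 g/kWh


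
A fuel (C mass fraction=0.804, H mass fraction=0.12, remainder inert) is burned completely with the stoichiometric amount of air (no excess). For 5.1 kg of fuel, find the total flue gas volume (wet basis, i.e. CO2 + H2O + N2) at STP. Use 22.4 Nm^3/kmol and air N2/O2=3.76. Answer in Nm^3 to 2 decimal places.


Per kg fuel: CO2 = (C/12 kmol)*22.4 = (0.804/12)*22.4 = 1.50080 Nm^3
Per kg fuel: H2O = (H/2 kmol)*22.4 = (0.12/2)*22.4 = 1.34400 Nm^3
O2 needed per kg fuel = C/12 + H/4 = 0.804/12 + 0.12/4 = 0.09700000 kmol
Per kg fuel: N2 = O2*3.76*22.4 = 0.09700000*3.76*22.4 = 8.16973 Nm^3
Total per kg = 1.50080 + 1.34400 + 8.16973 = 11.01453 Nm^3
Total = 11.01453 * 5.1 = 56.17 Nm^3


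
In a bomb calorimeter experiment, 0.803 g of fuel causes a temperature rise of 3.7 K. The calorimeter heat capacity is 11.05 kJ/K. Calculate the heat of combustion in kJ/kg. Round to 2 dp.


Hc = C_cal * delta_T / m_fuel
Q_released = 11.05 * 3.7 = 40.8850 kJ
m_fuel = 0.803 g = 0.803/1000 kg = 0.000803 kg
Hc = 40.8850 / 0.000803 = 50915.32 kJ/kg


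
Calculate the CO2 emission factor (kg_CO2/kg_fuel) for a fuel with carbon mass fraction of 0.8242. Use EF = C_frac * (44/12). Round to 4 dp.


EF = C_frac * (M_CO2 / M_C)
EF = 0.8242 * (44/12)
EF = 0.8242 * 3.666667 = 3.0221 kg_CO2/kg_fuel


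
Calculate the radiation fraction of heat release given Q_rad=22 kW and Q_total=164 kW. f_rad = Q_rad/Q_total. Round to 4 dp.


f_rad = Q_rad / Q_total
f_rad = 22 / 164 = 0.1341


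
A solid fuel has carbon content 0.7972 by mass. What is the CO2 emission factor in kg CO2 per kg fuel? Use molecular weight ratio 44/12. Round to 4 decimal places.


EF = C_frac * (M_CO2 / M_C)
EF = 0.7972 * (44/12)
EF = 0.7972 * 3.666667 = 2.9231 kg_CO2/kg_fuel


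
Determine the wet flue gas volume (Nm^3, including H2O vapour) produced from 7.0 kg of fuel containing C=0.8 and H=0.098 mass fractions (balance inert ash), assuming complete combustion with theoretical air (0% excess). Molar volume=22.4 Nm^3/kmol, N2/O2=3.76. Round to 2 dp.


Per kg fuel: CO2 = (C/12 kmol)*22.4 = (0.8/12)*22.4 = 1.49333 Nm^3
Per kg fuel: H2O = (H/2 kmol)*22.4 = (0.098/2)*22.4 = 1.09760 Nm^3
O2 needed per kg fuel = C/12 + H/4 = 0.8/12 + 0.098/4 = 0.09116667 kmol
Per kg fuel: N2 = O2*3.76*22.4 = 0.09116667*3.76*22.4 = 7.67842 Nm^3
Total per kg = 1.49333 + 1.09760 + 7.67842 = 10.26935 Nm^3
Total = 10.26935 * 7.0 = 71.89 Nm^3


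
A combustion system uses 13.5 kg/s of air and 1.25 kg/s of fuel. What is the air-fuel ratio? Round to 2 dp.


AFR = m_air / m_fuel
AFR = 13.5 / 1.25 = 10.80


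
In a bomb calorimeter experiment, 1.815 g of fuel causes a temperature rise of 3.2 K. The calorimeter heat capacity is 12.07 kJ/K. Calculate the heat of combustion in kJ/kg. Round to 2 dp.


Hc = C_cal * delta_T / m_fuel
Q_released = 12.07 * 3.2 = 38.6240 kJ
m_fuel = 1.815 g = 1.815/1000 kg = 0.001815 kg
Hc = 38.6240 / 0.001815 = 21280.44 kJ/kg


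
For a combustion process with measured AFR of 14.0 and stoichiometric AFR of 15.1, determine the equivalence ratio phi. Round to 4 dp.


phi = AFR_stoich / AFR_actual
phi = 15.1 / 14.0 = 1.0786


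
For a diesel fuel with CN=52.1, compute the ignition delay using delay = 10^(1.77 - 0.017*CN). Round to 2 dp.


delay = 10^(1.77 - 0.017*CN)
Exponent = 1.77 - 0.017*52.1 = 0.8843
delay = 10^0.8843 = 7.66 ms


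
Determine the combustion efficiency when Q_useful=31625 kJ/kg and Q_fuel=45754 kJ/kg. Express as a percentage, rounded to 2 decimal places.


Efficiency = (Q_useful / Q_fuel) * 100
Efficiency = (31625 / 45754) * 100
Efficiency = 0.6912 * 100 = 69.12%


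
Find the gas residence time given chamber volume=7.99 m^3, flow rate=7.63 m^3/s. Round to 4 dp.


tau = V / Q_flow
tau = 7.99 / 7.63 = 1.0472 s


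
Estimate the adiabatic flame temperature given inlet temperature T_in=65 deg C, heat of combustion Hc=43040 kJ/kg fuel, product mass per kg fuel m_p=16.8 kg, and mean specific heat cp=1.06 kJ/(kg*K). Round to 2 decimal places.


T_ad = T_in + Hc / (m_p * cp)
Denominator = 16.8 * 1.06 = 17.8080
Temperature rise = 43040 / 17.8080 = 2416.89 K
T_ad = 65 + 2416.89 = 2481.89 deg C


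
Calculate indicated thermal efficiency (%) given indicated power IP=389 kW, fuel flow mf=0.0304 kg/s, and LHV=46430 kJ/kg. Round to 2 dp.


eta_ith = (IP / (mf * LHV)) * 100
Denominator = 0.0304 * 46430 = 1411.4720 kW
eta_ith = (389 / 1411.4720) * 100 = 27.56%


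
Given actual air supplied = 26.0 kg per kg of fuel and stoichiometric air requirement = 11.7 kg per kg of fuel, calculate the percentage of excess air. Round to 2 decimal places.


Excess air = actual - stoichiometric = 26.0 - 11.7 = 14.30 kg/kg fuel
Excess air % = (excess / stoich) * 100 = (14.30 / 11.7) * 100 = 122.22%


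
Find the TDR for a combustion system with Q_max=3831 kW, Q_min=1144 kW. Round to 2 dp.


TDR = Q_max / Q_min
TDR = 3831 / 1144 = 3.35


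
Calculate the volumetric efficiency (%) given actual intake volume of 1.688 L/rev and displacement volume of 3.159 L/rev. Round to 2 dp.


eta_v = (V_actual / V_disp) * 100
Ratio = 1.688 / 3.159 = 0.5343
eta_v = 0.5343 * 100 = 53.43%


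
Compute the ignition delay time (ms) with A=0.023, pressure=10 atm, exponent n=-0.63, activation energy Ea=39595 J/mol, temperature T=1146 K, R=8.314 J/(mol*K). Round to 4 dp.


tau = A * P^n * exp(Ea/(R*T))
P^n = 10^(-0.63) = 0.23442288
Ea/(R*T) = 39595/(8.314*1146) = 4.155715
exp(Ea/(R*T)) = 63.797535
tau = 0.023 * 0.23442288 * 63.797535 = 0.3440 ms


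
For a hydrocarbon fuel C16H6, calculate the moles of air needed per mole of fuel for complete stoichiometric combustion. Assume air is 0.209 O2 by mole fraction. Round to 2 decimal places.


Balanced combustion: C16H6 + 17.5 O2 -> 16 CO2 + 3 H2O
O2 needed = C + H/4 = 16 + 6/4 = 17.50 moles
Air moles = O2 / 0.209 = 17.50 / 0.209 = 83.73 moles air


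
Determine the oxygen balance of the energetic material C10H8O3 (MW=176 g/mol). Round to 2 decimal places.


OB = -1600 * (2C + H/2 - O) / MW
Inner = 2*10 + 8/2 - 3 = 21.00
OB = -1600 * 21.00 / 176 = -190.91%


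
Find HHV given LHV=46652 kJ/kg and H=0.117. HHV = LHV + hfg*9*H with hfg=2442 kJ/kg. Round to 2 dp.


HHV = LHV + hfg * 9 * H
Water addition = 2442 * 9 * 0.117 = 2571.426 kJ/kg
HHV = 46652 + 2571.426 = 49223.43 kJ/kg


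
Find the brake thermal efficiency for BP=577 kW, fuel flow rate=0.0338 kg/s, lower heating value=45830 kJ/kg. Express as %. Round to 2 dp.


eta_BTE = (BP / (mf * LHV)) * 100
Denominator = 0.0338 * 45830 = 1549.0540 kW
eta_BTE = (577 / 1549.0540) * 100 = 37.25%


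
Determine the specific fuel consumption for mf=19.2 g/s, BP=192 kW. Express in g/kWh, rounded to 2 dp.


SFC = (mf / BP) * 3600
Rate = 19.2 / 192 = 0.100000 g/(s*kW)
SFC = 0.100000 * 3600 = 360.00 g/kWh


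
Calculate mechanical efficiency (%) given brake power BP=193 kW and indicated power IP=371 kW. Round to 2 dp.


eta_mech = (BP / IP) * 100
Ratio = 193 / 371 = 0.5202
eta_mech = 0.5202 * 100 = 52.02%


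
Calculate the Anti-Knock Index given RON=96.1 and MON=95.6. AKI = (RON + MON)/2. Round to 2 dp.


AKI = (RON + MON) / 2
AKI = (96.1 + 95.6) / 2
AKI = 191.7 / 2 = 95.85


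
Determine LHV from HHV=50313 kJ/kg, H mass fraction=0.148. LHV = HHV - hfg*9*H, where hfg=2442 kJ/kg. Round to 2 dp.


LHV = HHV - hfg * 9 * H
Water correction = 2442 * 9 * 0.148 = 3252.744 kJ/kg
LHV = 50313 - 3252.744 = 47060.26 kJ/kg


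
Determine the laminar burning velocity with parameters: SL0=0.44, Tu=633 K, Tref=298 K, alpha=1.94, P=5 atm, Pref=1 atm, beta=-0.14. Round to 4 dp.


SL = SL0 * (Tu/Tref)^alpha * (P/Pref)^beta
T ratio = 633/298 = 2.12416107
(T ratio)^alpha = 2.12416107^1.94 = 4.312644
(P/Pref)^beta = 5^(-0.14) = 0.798260
SL = 0.44 * 4.312644 * 0.798260 = 1.5147 m/s


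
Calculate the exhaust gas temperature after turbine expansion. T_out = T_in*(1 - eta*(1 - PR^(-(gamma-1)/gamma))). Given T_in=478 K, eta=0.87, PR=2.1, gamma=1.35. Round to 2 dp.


T_out = T_in * (1 - eta * (1 - PR^(-(gamma-1)/gamma)))
Exponent = -(1.35-1)/1.35 = -0.25925926
PR^exp = 2.1^(-0.25925926) = 0.82501466
Factor = 1 - 0.87*(1 - 0.82501466) = 0.84776275
T_out = 478 * 0.84776275 = 405.23 K


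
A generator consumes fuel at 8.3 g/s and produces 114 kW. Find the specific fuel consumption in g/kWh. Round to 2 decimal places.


SFC = (mf / BP) * 3600
Rate = 8.3 / 114 = 0.072807 g/(s*kW)
SFC = 0.072807 * 3600 = 262.11 g/kWh


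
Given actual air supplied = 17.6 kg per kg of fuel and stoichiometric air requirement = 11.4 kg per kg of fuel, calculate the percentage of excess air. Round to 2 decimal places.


Excess air = actual - stoichiometric = 17.6 - 11.4 = 6.20 kg/kg fuel
Excess air % = (excess / stoich) * 100 = (6.20 / 11.4) * 100 = 54.39%


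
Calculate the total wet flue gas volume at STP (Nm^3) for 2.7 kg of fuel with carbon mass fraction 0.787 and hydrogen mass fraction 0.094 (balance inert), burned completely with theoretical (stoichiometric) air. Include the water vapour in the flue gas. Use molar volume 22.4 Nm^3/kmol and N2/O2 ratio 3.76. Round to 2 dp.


Per kg fuel: CO2 = (C/12 kmol)*22.4 = (0.787/12)*22.4 = 1.46907 Nm^3
Per kg fuel: H2O = (H/2 kmol)*22.4 = (0.094/2)*22.4 = 1.05280 Nm^3
O2 needed per kg fuel = C/12 + H/4 = 0.787/12 + 0.094/4 = 0.08908333 kmol
Per kg fuel: N2 = O2*3.76*22.4 = 0.08908333*3.76*22.4 = 7.50295 Nm^3
Total per kg = 1.46907 + 1.05280 + 7.50295 = 10.02482 Nm^3
Total = 10.02482 * 2.7 = 27.07 Nm^3


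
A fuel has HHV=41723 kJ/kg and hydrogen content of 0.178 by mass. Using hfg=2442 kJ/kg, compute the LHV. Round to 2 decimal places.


LHV = HHV - hfg * 9 * H
Water correction = 2442 * 9 * 0.178 = 3912.084 kJ/kg
LHV = 41723 - 3912.084 = 37810.92 kJ/kg


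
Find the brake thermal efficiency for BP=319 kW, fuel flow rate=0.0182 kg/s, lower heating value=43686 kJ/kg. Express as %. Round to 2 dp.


eta_BTE = (BP / (mf * LHV)) * 100
Denominator = 0.0182 * 43686 = 795.0852 kW
eta_BTE = (319 / 795.0852) * 100 = 40.12%


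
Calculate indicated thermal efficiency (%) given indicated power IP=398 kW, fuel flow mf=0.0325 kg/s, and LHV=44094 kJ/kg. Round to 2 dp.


eta_ith = (IP / (mf * LHV)) * 100
Denominator = 0.0325 * 44094 = 1433.0550 kW
eta_ith = (398 / 1433.0550) * 100 = 27.77%


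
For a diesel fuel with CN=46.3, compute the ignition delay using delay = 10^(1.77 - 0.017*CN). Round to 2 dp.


delay = 10^(1.77 - 0.017*CN)
Exponent = 1.77 - 0.017*46.3 = 0.9829
delay = 10^0.9829 = 9.61 ms


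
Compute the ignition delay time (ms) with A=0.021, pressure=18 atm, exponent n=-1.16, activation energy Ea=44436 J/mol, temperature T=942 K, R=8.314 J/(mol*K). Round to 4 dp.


tau = A * P^n * exp(Ea/(R*T))
P^n = 18^(-1.16) = 0.03498516
Ea/(R*T) = 44436/(8.314*942) = 5.673800
exp(Ea/(R*T)) = 291.138809
tau = 0.021 * 0.03498516 * 291.138809 = 0.2139 ms


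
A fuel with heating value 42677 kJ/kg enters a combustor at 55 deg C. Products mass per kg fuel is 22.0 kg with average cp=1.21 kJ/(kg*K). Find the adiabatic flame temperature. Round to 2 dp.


T_ad = T_in + Hc / (m_p * cp)
Denominator = 22.0 * 1.21 = 26.6200
Temperature rise = 42677 / 26.6200 = 1603.19 K
T_ad = 55 + 1603.19 = 1658.19 deg C


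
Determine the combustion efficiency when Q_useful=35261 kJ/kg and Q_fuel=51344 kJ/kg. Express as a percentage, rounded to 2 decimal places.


Efficiency = (Q_useful / Q_fuel) * 100
Efficiency = (35261 / 51344) * 100
Efficiency = 0.6868 * 100 = 68.68%


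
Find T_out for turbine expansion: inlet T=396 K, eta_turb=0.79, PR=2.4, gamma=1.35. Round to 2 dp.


T_out = T_in * (1 - eta * (1 - PR^(-(gamma-1)/gamma)))
Exponent = -(1.35-1)/1.35 = -0.25925926
PR^exp = 2.4^(-0.25925926) = 0.79694200
Factor = 1 - 0.79*(1 - 0.79694200) = 0.83958418
T_out = 396 * 0.83958418 = 332.48 K


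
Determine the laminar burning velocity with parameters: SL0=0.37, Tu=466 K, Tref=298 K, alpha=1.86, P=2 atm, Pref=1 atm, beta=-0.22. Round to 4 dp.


SL = SL0 * (Tu/Tref)^alpha * (P/Pref)^beta
T ratio = 466/298 = 1.56375839
(T ratio)^alpha = 1.56375839^1.86 = 2.296971
(P/Pref)^beta = 2^(-0.22) = 0.858565
SL = 0.37 * 2.296971 * 0.858565 = 0.7297 m/s


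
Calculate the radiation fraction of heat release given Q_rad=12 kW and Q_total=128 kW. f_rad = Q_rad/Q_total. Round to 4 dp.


f_rad = Q_rad / Q_total
f_rad = 12 / 128 = 0.0938


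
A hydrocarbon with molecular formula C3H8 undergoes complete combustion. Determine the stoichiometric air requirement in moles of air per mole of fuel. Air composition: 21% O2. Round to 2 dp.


Balanced combustion: C3H8 + 5 O2 -> 3 CO2 + 4 H2O
O2 needed = C + H/4 = 3 + 8/4 = 5.00 moles
Air moles = O2 / 0.21 = 5.00 / 0.21 = 23.81 moles air


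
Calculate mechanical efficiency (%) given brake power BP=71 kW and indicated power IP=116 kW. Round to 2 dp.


eta_mech = (BP / IP) * 100
Ratio = 71 / 116 = 0.6121
eta_mech = 0.6121 * 100 = 61.21%


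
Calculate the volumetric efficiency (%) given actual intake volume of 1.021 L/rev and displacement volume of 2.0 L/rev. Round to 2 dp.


eta_v = (V_actual / V_disp) * 100
Ratio = 1.021 / 2.0 = 0.5105
eta_v = 0.5105 * 100 = 51.05%


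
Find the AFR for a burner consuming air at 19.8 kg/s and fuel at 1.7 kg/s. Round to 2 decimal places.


AFR = m_air / m_fuel
AFR = 19.8 / 1.7 = 11.65


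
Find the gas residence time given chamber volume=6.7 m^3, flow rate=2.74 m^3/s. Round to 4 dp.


tau = V / Q_flow
tau = 6.7 / 2.74 = 2.4453 s


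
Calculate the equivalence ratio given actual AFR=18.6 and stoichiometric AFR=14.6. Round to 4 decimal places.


phi = AFR_stoich / AFR_actual
phi = 14.6 / 18.6 = 0.7849


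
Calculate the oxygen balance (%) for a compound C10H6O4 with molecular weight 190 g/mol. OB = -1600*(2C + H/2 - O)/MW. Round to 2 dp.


OB = -1600 * (2C + H/2 - O) / MW
Inner = 2*10 + 6/2 - 4 = 19.00
OB = -1600 * 19.00 / 190 = -160.00%


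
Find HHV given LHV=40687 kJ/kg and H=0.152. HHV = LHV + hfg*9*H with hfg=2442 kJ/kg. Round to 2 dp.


HHV = LHV + hfg * 9 * H
Water addition = 2442 * 9 * 0.152 = 3340.656 kJ/kg
HHV = 40687 + 3340.656 = 44027.66 kJ/kg


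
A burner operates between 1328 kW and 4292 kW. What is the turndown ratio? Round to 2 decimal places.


TDR = Q_max / Q_min
TDR = 4292 / 1328 = 3.23


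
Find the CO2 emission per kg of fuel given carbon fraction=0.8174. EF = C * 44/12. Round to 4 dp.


EF = C_frac * (M_CO2 / M_C)
EF = 0.8174 * (44/12)
EF = 0.8174 * 3.666667 = 2.9971 kg_CO2/kg_fuel


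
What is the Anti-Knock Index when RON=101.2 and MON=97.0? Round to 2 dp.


AKI = (RON + MON) / 2
AKI = (101.2 + 97.0) / 2
AKI = 198.2 / 2 = 99.10


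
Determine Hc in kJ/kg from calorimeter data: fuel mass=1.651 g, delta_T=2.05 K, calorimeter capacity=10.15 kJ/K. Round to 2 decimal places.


Hc = C_cal * delta_T / m_fuel
Q_released = 10.15 * 2.05 = 20.8075 kJ
m_fuel = 1.651 g = 1.651/1000 kg = 0.001651 kg
Hc = 20.8075 / 0.001651 = 12602.97 kJ/kg


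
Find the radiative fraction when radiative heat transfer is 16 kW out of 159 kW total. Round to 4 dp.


f_rad = Q_rad / Q_total
f_rad = 16 / 159 = 0.1006


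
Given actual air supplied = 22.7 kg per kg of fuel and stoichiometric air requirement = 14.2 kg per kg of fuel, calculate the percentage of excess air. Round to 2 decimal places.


Excess air = actual - stoichiometric = 22.7 - 14.2 = 8.50 kg/kg fuel
Excess air % = (excess / stoich) * 100 = (8.50 / 14.2) * 100 = 59.86%


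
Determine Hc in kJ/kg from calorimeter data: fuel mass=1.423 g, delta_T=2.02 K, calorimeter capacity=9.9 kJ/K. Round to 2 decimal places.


Hc = C_cal * delta_T / m_fuel
Q_released = 9.9 * 2.02 = 19.9980 kJ
m_fuel = 1.423 g = 1.423/1000 kg = 0.001423 kg
Hc = 19.9980 / 0.001423 = 14053.41 kJ/kg


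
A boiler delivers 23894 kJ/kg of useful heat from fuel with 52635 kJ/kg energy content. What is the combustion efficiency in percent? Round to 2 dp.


Efficiency = (Q_useful / Q_fuel) * 100
Efficiency = (23894 / 52635) * 100
Efficiency = 0.4540 * 100 = 45.40%


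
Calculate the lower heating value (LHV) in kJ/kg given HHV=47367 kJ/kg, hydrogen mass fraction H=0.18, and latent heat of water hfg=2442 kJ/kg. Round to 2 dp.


LHV = HHV - hfg * 9 * H
Water correction = 2442 * 9 * 0.18 = 3956.040 kJ/kg
LHV = 47367 - 3956.040 = 43410.96 kJ/kg


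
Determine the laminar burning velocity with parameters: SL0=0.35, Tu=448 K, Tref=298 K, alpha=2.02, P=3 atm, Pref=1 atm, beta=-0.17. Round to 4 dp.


SL = SL0 * (Tu/Tref)^alpha * (P/Pref)^beta
T ratio = 448/298 = 1.50335570
(T ratio)^alpha = 1.50335570^2.02 = 2.278582
(P/Pref)^beta = 3^(-0.17) = 0.829639
SL = 0.35 * 2.278582 * 0.829639 = 0.6616 m/s


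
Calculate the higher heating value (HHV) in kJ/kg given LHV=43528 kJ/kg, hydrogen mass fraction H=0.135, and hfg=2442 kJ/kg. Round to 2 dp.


HHV = LHV + hfg * 9 * H
Water addition = 2442 * 9 * 0.135 = 2967.030 kJ/kg
HHV = 43528 + 2967.030 = 46495.03 kJ/kg


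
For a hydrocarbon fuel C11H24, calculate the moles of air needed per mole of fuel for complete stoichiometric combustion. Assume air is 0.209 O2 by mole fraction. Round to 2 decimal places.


Balanced combustion: C11H24 + 17 O2 -> 11 CO2 + 12 H2O
O2 needed = C + H/4 = 11 + 24/4 = 17.00 moles
Air moles = O2 / 0.209 = 17.00 / 0.209 = 81.34 moles air


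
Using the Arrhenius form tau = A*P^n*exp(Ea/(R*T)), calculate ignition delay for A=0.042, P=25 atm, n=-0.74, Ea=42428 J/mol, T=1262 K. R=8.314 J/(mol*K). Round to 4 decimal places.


tau = A * P^n * exp(Ea/(R*T))
P^n = 25^(-0.74) = 0.09236861
Ea/(R*T) = 42428/(8.314*1262) = 4.043740
exp(Ea/(R*T)) = 57.039251
tau = 0.042 * 0.09236861 * 57.039251 = 0.2213 ms


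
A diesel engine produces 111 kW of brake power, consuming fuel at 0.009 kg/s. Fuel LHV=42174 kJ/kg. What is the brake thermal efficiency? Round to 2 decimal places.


eta_BTE = (BP / (mf * LHV)) * 100
Denominator = 0.009 * 42174 = 379.5660 kW
eta_BTE = (111 / 379.5660) * 100 = 29.24%


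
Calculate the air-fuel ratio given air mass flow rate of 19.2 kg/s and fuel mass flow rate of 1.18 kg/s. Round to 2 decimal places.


AFR = m_air / m_fuel
AFR = 19.2 / 1.18 = 16.27


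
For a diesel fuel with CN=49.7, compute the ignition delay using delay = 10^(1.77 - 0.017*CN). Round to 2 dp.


delay = 10^(1.77 - 0.017*CN)
Exponent = 1.77 - 0.017*49.7 = 0.9251
delay = 10^0.9251 = 8.42 ms


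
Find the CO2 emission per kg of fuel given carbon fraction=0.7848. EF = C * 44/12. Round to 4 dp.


EF = C_frac * (M_CO2 / M_C)
EF = 0.7848 * (44/12)
EF = 0.7848 * 3.666667 = 2.8776 kg_CO2/kg_fuel


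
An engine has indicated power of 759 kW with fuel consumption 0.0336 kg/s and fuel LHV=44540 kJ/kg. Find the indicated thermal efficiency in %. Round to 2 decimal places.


eta_ith = (IP / (mf * LHV)) * 100
Denominator = 0.0336 * 44540 = 1496.5440 kW
eta_ith = (759 / 1496.5440) * 100 = 50.72%


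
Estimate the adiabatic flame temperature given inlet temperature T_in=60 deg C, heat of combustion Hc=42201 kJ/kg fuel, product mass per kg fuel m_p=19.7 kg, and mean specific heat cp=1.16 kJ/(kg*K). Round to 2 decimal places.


T_ad = T_in + Hc / (m_p * cp)
Denominator = 19.7 * 1.16 = 22.8520
Temperature rise = 42201 / 22.8520 = 1846.71 K
T_ad = 60 + 1846.71 = 1906.71 deg C


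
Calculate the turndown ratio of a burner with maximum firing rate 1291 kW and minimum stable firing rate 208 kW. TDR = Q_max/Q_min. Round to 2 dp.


TDR = Q_max / Q_min
TDR = 1291 / 208 = 6.21


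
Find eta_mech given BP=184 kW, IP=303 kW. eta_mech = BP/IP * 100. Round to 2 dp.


eta_mech = (BP / IP) * 100
Ratio = 184 / 303 = 0.6073
eta_mech = 0.6073 * 100 = 60.73%


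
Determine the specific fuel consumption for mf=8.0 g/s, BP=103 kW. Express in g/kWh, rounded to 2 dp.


SFC = (mf / BP) * 3600
Rate = 8.0 / 103 = 0.077670 g/(s*kW)
SFC = 0.077670 * 3600 = 279.61 g/kWh


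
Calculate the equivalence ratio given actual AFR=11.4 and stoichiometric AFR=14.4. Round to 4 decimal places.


phi = AFR_stoich / AFR_actual
phi = 14.4 / 11.4 = 1.2632


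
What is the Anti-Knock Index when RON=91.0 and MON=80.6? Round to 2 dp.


AKI = (RON + MON) / 2
AKI = (91.0 + 80.6) / 2
AKI = 171.6 / 2 = 85.80


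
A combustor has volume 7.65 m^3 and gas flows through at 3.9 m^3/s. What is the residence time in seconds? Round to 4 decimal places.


tau = V / Q_flow
tau = 7.65 / 3.9 = 1.9615 s


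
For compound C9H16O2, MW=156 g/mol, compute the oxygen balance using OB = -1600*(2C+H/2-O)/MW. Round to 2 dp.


OB = -1600 * (2C + H/2 - O) / MW
Inner = 2*9 + 16/2 - 2 = 24.00
OB = -1600 * 24.00 / 156 = -246.15%


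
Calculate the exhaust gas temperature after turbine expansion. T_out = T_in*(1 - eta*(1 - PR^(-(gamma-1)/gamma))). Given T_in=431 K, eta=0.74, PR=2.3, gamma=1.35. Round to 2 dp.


T_out = T_in * (1 - eta * (1 - PR^(-(gamma-1)/gamma)))
Exponent = -(1.35-1)/1.35 = -0.25925926
PR^exp = 2.3^(-0.25925926) = 0.80578413
Factor = 1 - 0.74*(1 - 0.80578413) = 0.85628026
T_out = 431 * 0.85628026 = 369.06 K


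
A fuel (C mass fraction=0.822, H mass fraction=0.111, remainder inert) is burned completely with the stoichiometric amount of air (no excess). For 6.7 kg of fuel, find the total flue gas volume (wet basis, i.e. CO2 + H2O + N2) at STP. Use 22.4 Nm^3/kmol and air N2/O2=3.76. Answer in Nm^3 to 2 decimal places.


Per kg fuel: CO2 = (C/12 kmol)*22.4 = (0.822/12)*22.4 = 1.53440 Nm^3
Per kg fuel: H2O = (H/2 kmol)*22.4 = (0.111/2)*22.4 = 1.24320 Nm^3
O2 needed per kg fuel = C/12 + H/4 = 0.822/12 + 0.111/4 = 0.09625000 kmol
Per kg fuel: N2 = O2*3.76*22.4 = 0.09625000*3.76*22.4 = 8.10656 Nm^3
Total per kg = 1.53440 + 1.24320 + 8.10656 = 10.88416 Nm^3
Total = 10.88416 * 6.7 = 72.92 Nm^3


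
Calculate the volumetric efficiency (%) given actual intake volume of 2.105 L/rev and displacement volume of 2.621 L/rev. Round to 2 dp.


eta_v = (V_actual / V_disp) * 100
Ratio = 2.105 / 2.621 = 0.8031
eta_v = 0.8031 * 100 = 80.31%


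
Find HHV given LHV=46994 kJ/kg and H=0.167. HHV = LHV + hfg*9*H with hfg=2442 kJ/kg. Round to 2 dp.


HHV = LHV + hfg * 9 * H
Water addition = 2442 * 9 * 0.167 = 3670.326 kJ/kg
HHV = 46994 + 3670.326 = 50664.33 kJ/kg


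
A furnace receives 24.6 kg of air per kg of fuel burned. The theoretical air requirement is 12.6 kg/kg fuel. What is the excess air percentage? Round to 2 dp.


Excess air = actual - stoichiometric = 24.6 - 12.6 = 12.00 kg/kg fuel
Excess air % = (excess / stoich) * 100 = (12.00 / 12.6) * 100 = 95.24%


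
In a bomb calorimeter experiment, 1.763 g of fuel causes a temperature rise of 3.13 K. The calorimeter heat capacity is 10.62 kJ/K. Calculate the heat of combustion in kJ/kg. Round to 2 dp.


Hc = C_cal * delta_T / m_fuel
Q_released = 10.62 * 3.13 = 33.2406 kJ
m_fuel = 1.763 g = 1.763/1000 kg = 0.001763 kg
Hc = 33.2406 / 0.001763 = 18854.57 kJ/kg


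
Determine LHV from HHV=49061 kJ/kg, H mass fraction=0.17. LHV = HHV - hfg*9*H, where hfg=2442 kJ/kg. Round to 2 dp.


LHV = HHV - hfg * 9 * H
Water correction = 2442 * 9 * 0.17 = 3736.260 kJ/kg
LHV = 49061 - 3736.260 = 45324.74 kJ/kg


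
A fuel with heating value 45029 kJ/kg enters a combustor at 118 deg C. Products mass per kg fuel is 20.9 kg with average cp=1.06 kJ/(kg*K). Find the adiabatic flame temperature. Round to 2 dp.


T_ad = T_in + Hc / (m_p * cp)
Denominator = 20.9 * 1.06 = 22.1540
Temperature rise = 45029 / 22.1540 = 2032.54 K
T_ad = 118 + 2032.54 = 2150.54 deg C


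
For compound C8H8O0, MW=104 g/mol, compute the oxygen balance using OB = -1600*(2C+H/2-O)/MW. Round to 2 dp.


OB = -1600 * (2C + H/2 - O) / MW
Inner = 2*8 + 8/2 - 0 = 20.00
OB = -1600 * 20.00 / 104 = -307.69%


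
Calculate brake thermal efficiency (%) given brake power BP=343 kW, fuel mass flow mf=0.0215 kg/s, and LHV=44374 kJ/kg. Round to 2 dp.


eta_BTE = (BP / (mf * LHV)) * 100
Denominator = 0.0215 * 44374 = 954.0410 kW
eta_BTE = (343 / 954.0410) * 100 = 35.95%


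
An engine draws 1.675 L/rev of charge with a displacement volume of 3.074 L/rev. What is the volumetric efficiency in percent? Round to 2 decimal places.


eta_v = (V_actual / V_disp) * 100
Ratio = 1.675 / 3.074 = 0.5449
eta_v = 0.5449 * 100 = 54.49%


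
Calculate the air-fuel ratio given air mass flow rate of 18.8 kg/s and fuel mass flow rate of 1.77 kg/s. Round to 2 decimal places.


AFR = m_air / m_fuel
AFR = 18.8 / 1.77 = 10.62


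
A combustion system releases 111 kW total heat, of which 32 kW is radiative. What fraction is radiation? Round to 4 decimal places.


f_rad = Q_rad / Q_total
f_rad = 32 / 111 = 0.2883


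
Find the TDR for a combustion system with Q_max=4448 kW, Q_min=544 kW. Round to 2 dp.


TDR = Q_max / Q_min
TDR = 4448 / 544 = 8.18


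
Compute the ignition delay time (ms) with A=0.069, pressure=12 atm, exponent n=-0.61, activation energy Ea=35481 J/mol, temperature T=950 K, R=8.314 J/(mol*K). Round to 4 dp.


tau = A * P^n * exp(Ea/(R*T))
P^n = 12^(-0.61) = 0.21963393
Ea/(R*T) = 35481/(8.314*950) = 4.492233
exp(Ea/(R*T)) = 89.320632
tau = 0.069 * 0.21963393 * 89.320632 = 1.3536 ms


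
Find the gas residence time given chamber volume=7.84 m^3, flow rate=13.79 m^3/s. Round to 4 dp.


tau = V / Q_flow
tau = 7.84 / 13.79 = 0.5685 s


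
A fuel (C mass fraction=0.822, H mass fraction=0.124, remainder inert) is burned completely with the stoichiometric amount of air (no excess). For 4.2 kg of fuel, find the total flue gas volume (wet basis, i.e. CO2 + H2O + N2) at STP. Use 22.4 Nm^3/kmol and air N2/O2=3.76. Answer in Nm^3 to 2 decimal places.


Per kg fuel: CO2 = (C/12 kmol)*22.4 = (0.822/12)*22.4 = 1.53440 Nm^3
Per kg fuel: H2O = (H/2 kmol)*22.4 = (0.124/2)*22.4 = 1.38880 Nm^3
O2 needed per kg fuel = C/12 + H/4 = 0.822/12 + 0.124/4 = 0.09950000 kmol
Per kg fuel: N2 = O2*3.76*22.4 = 0.09950000*3.76*22.4 = 8.38029 Nm^3
Total per kg = 1.53440 + 1.38880 + 8.38029 = 11.30349 Nm^3
Total = 11.30349 * 4.2 = 47.47 Nm^3


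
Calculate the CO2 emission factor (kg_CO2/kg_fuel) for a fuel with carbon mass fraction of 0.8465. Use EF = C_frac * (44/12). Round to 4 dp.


EF = C_frac * (M_CO2 / M_C)
EF = 0.8465 * (44/12)
EF = 0.8465 * 3.666667 = 3.1038 kg_CO2/kg_fuel


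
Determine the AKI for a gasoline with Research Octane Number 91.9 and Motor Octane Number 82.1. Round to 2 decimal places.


AKI = (RON + MON) / 2
AKI = (91.9 + 82.1) / 2
AKI = 174.0 / 2 = 87.00


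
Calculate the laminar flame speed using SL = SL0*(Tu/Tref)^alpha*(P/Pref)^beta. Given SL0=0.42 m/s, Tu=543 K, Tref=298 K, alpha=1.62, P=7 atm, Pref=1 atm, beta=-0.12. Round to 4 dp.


SL = SL0 * (Tu/Tref)^alpha * (P/Pref)^beta
T ratio = 543/298 = 1.82214765
(T ratio)^alpha = 1.82214765^1.62 = 2.643293
(P/Pref)^beta = 7^(-0.12) = 0.791750
SL = 0.42 * 2.643293 * 0.791750 = 0.8790 m/s


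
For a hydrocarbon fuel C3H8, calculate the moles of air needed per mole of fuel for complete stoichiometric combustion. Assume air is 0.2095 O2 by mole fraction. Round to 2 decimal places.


Balanced combustion: C3H8 + 5 O2 -> 3 CO2 + 4 H2O
O2 needed = C + H/4 = 3 + 8/4 = 5.00 moles
Air moles = O2 / 0.2095 = 5.00 / 0.2095 = 23.87 moles air


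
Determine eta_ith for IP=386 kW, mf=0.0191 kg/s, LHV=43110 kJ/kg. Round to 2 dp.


eta_ith = (IP / (mf * LHV)) * 100
Denominator = 0.0191 * 43110 = 823.4010 kW
eta_ith = (386 / 823.4010) * 100 = 46.88%


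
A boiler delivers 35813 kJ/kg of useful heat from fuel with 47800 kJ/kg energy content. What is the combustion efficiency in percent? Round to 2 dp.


Efficiency = (Q_useful / Q_fuel) * 100
Efficiency = (35813 / 47800) * 100
Efficiency = 0.7492 * 100 = 74.92%


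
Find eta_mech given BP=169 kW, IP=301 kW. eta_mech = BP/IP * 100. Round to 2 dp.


eta_mech = (BP / IP) * 100
Ratio = 169 / 301 = 0.5615
eta_mech = 0.5615 * 100 = 56.15%


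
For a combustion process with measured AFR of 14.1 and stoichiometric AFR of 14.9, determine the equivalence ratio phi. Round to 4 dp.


phi = AFR_stoich / AFR_actual
phi = 14.9 / 14.1 = 1.0567


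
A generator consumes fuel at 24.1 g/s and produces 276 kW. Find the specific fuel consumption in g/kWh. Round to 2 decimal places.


SFC = (mf / BP) * 3600
Rate = 24.1 / 276 = 0.087319 g/(s*kW)
SFC = 0.087319 * 3600 = 314.35 g/kWh


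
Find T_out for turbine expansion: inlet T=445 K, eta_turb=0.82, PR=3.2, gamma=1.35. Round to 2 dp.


T_out = T_in * (1 - eta * (1 - PR^(-(gamma-1)/gamma)))
Exponent = -(1.35-1)/1.35 = -0.25925926
PR^exp = 3.2^(-0.25925926) = 0.73966521
Factor = 1 - 0.82*(1 - 0.73966521) = 0.78652547
T_out = 445 * 0.78652547 = 350.00 K


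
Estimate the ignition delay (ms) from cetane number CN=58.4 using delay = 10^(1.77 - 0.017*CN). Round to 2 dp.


delay = 10^(1.77 - 0.017*CN)
Exponent = 1.77 - 0.017*58.4 = 0.7772
delay = 10^0.7772 = 5.99 ms


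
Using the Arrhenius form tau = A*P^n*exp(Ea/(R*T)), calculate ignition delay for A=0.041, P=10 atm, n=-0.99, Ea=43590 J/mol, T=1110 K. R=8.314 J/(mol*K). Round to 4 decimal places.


tau = A * P^n * exp(Ea/(R*T))
P^n = 10^(-0.99) = 0.10232930
Ea/(R*T) = 43590/(8.314*1110) = 4.723391
exp(Ea/(R*T)) = 112.549227
tau = 0.041 * 0.10232930 * 112.549227 = 0.4722 ms


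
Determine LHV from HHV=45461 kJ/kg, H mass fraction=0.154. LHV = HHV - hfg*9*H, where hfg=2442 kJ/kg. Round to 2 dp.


LHV = HHV - hfg * 9 * H
Water correction = 2442 * 9 * 0.154 = 3384.612 kJ/kg
LHV = 45461 - 3384.612 = 42076.39 kJ/kg


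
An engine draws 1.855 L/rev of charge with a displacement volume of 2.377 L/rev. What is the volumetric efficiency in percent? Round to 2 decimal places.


eta_v = (V_actual / V_disp) * 100
Ratio = 1.855 / 2.377 = 0.7804
eta_v = 0.7804 * 100 = 78.04%


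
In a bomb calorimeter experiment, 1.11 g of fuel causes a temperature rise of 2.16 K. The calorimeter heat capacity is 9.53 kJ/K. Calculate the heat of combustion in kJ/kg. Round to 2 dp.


Hc = C_cal * delta_T / m_fuel
Q_released = 9.53 * 2.16 = 20.5848 kJ
m_fuel = 1.11 g = 1.11/1000 kg = 0.001110 kg
Hc = 20.5848 / 0.001110 = 18544.86 kJ/kg


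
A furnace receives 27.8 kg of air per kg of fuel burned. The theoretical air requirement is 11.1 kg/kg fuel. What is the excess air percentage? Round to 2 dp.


Excess air = actual - stoichiometric = 27.8 - 11.1 = 16.70 kg/kg fuel
Excess air % = (excess / stoich) * 100 = (16.70 / 11.1) * 100 = 150.45%


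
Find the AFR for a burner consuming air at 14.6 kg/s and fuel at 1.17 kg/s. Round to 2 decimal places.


AFR = m_air / m_fuel
AFR = 14.6 / 1.17 = 12.48


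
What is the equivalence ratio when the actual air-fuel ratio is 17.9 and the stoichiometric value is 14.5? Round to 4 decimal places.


phi = AFR_stoich / AFR_actual
phi = 14.5 / 17.9 = 0.8101


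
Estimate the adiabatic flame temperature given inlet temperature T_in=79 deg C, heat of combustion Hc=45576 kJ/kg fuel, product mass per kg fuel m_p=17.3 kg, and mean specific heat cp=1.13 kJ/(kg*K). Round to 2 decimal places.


T_ad = T_in + Hc / (m_p * cp)
Denominator = 17.3 * 1.13 = 19.5490
Temperature rise = 45576 / 19.5490 = 2331.37 K
T_ad = 79 + 2331.37 = 2410.37 deg C


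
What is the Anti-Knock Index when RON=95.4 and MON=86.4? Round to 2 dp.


AKI = (RON + MON) / 2
AKI = (95.4 + 86.4) / 2
AKI = 181.8 / 2 = 90.90


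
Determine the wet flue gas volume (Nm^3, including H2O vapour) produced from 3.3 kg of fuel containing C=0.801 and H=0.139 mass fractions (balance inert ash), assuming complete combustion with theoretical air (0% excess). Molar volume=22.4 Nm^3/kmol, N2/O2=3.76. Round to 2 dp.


Per kg fuel: CO2 = (C/12 kmol)*22.4 = (0.801/12)*22.4 = 1.49520 Nm^3
Per kg fuel: H2O = (H/2 kmol)*22.4 = (0.139/2)*22.4 = 1.55680 Nm^3
O2 needed per kg fuel = C/12 + H/4 = 0.801/12 + 0.139/4 = 0.10150000 kmol
Per kg fuel: N2 = O2*3.76*22.4 = 0.10150000*3.76*22.4 = 8.54874 Nm^3
Total per kg = 1.49520 + 1.55680 + 8.54874 = 11.60074 Nm^3
Total = 11.60074 * 3.3 = 38.28 Nm^3


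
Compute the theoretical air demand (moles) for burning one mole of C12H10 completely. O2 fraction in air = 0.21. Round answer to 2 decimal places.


Balanced combustion: C12H10 + 14.5 O2 -> 12 CO2 + 5 H2O
O2 needed = C + H/4 = 12 + 10/4 = 14.50 moles
Air moles = O2 / 0.21 = 14.50 / 0.21 = 69.05 moles air


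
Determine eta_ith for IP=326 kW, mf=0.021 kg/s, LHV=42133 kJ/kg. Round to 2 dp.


eta_ith = (IP / (mf * LHV)) * 100
Denominator = 0.021 * 42133 = 884.7930 kW
eta_ith = (326 / 884.7930) * 100 = 36.84%


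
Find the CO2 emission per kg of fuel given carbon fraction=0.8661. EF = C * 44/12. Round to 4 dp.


EF = C_frac * (M_CO2 / M_C)
EF = 0.8661 * (44/12)
EF = 0.8661 * 3.666667 = 3.1757 kg_CO2/kg_fuel


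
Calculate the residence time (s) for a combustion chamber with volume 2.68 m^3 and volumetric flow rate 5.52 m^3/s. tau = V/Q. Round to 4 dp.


tau = V / Q_flow
tau = 2.68 / 5.52 = 0.4855 s


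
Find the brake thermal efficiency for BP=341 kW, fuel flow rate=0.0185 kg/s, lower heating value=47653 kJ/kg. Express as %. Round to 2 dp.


eta_BTE = (BP / (mf * LHV)) * 100
Denominator = 0.0185 * 47653 = 881.5805 kW
eta_BTE = (341 / 881.5805) * 100 = 38.68%


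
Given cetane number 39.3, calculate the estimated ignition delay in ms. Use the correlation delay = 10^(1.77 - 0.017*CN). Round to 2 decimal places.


delay = 10^(1.77 - 0.017*CN)
Exponent = 1.77 - 0.017*39.3 = 1.1019
delay = 10^1.1019 = 12.64 ms


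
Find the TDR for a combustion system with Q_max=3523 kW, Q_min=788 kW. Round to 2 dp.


TDR = Q_max / Q_min
TDR = 3523 / 788 = 4.47


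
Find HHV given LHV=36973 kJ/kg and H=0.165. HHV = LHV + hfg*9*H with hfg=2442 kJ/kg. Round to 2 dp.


HHV = LHV + hfg * 9 * H
Water addition = 2442 * 9 * 0.165 = 3626.370 kJ/kg
HHV = 36973 + 3626.370 = 40599.37 kJ/kg


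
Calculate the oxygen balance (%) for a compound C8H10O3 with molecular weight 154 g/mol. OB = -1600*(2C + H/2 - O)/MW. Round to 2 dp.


OB = -1600 * (2C + H/2 - O) / MW
Inner = 2*8 + 10/2 - 3 = 18.00
OB = -1600 * 18.00 / 154 = -187.01%


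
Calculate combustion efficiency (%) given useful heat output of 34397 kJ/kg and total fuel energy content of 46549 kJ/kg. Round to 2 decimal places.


Efficiency = (Q_useful / Q_fuel) * 100
Efficiency = (34397 / 46549) * 100
Efficiency = 0.7389 * 100 = 73.89%


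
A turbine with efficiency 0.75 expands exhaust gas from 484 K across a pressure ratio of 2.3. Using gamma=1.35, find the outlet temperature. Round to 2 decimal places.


T_out = T_in * (1 - eta * (1 - PR^(-(gamma-1)/gamma)))
Exponent = -(1.35-1)/1.35 = -0.25925926
PR^exp = 2.3^(-0.25925926) = 0.80578413
Factor = 1 - 0.75*(1 - 0.80578413) = 0.85433810
T_out = 484 * 0.85433810 = 413.50 K


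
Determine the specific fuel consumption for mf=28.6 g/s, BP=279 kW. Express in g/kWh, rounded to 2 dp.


SFC = (mf / BP) * 3600
Rate = 28.6 / 279 = 0.102509 g/(s*kW)
SFC = 0.102509 * 3600 = 369.03 g/kWh


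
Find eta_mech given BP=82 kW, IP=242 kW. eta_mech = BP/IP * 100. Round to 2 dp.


eta_mech = (BP / IP) * 100
Ratio = 82 / 242 = 0.3388
eta_mech = 0.3388 * 100 = 33.88%


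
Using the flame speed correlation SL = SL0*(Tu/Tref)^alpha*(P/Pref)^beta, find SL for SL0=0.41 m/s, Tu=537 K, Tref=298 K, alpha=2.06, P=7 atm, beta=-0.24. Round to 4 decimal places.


SL = SL0 * (Tu/Tref)^alpha * (P/Pref)^beta
T ratio = 537/298 = 1.80201342
(T ratio)^alpha = 1.80201342^2.06 = 3.364043
(P/Pref)^beta = 7^(-0.24) = 0.626869
SL = 0.41 * 3.364043 * 0.626869 = 0.8646 m/s


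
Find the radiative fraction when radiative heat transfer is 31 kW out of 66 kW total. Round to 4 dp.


f_rad = Q_rad / Q_total
f_rad = 31 / 66 = 0.4697


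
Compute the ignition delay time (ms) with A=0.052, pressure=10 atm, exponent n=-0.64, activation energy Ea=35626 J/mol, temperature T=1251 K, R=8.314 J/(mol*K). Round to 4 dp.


tau = A * P^n * exp(Ea/(R*T))
P^n = 10^(-0.64) = 0.22908677
Ea/(R*T) = 35626/(8.314*1251) = 3.425309
exp(Ea/(R*T)) = 30.732134
tau = 0.052 * 0.22908677 * 30.732134 = 0.3661 ms


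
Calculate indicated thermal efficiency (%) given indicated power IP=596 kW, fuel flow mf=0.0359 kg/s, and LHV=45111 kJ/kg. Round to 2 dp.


eta_ith = (IP / (mf * LHV)) * 100
Denominator = 0.0359 * 45111 = 1619.4849 kW
eta_ith = (596 / 1619.4849) * 100 = 36.80%


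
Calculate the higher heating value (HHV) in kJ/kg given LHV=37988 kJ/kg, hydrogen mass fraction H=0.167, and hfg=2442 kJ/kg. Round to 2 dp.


HHV = LHV + hfg * 9 * H
Water addition = 2442 * 9 * 0.167 = 3670.326 kJ/kg
HHV = 37988 + 3670.326 = 41658.33 kJ/kg


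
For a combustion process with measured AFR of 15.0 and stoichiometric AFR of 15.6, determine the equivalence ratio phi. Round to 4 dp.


phi = AFR_stoich / AFR_actual
phi = 15.6 / 15.0 = 1.0400


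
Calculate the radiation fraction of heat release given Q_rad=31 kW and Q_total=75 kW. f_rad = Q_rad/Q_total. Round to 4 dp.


f_rad = Q_rad / Q_total
f_rad = 31 / 75 = 0.4133


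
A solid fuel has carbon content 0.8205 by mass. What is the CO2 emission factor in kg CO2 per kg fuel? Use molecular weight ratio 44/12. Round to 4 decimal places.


EF = C_frac * (M_CO2 / M_C)
EF = 0.8205 * (44/12)
EF = 0.8205 * 3.666667 = 3.0085 kg_CO2/kg_fuel


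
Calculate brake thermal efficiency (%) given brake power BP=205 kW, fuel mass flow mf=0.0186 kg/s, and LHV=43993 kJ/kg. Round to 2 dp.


eta_BTE = (BP / (mf * LHV)) * 100
Denominator = 0.0186 * 43993 = 818.2698 kW
eta_BTE = (205 / 818.2698) * 100 = 25.05%


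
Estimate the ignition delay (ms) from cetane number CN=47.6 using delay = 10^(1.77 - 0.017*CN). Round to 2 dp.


delay = 10^(1.77 - 0.017*CN)
Exponent = 1.77 - 0.017*47.6 = 0.9608
delay = 10^0.9608 = 9.14 ms


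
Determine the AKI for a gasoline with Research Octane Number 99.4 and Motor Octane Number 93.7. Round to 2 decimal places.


AKI = (RON + MON) / 2
AKI = (99.4 + 93.7) / 2
AKI = 193.1 / 2 = 96.55


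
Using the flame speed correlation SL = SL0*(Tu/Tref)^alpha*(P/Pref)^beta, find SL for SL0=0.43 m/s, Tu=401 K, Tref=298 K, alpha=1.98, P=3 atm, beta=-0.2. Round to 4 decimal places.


SL = SL0 * (Tu/Tref)^alpha * (P/Pref)^beta
T ratio = 401/298 = 1.34563758
(T ratio)^alpha = 1.34563758^1.98 = 1.800021
(P/Pref)^beta = 3^(-0.2) = 0.802742
SL = 0.43 * 1.800021 * 0.802742 = 0.6213 m/s


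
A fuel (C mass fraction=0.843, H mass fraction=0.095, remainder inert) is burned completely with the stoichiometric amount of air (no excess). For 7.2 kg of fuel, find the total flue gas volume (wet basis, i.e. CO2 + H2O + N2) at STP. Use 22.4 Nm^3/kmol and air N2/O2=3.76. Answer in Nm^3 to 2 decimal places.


Per kg fuel: CO2 = (C/12 kmol)*22.4 = (0.843/12)*22.4 = 1.57360 Nm^3
Per kg fuel: H2O = (H/2 kmol)*22.4 = (0.095/2)*22.4 = 1.06400 Nm^3
O2 needed per kg fuel = C/12 + H/4 = 0.843/12 + 0.095/4 = 0.09400000 kmol
Per kg fuel: N2 = O2*3.76*22.4 = 0.09400000*3.76*22.4 = 7.91706 Nm^3
Total per kg = 1.57360 + 1.06400 + 7.91706 = 10.55466 Nm^3
Total = 10.55466 * 7.2 = 75.99 Nm^3
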